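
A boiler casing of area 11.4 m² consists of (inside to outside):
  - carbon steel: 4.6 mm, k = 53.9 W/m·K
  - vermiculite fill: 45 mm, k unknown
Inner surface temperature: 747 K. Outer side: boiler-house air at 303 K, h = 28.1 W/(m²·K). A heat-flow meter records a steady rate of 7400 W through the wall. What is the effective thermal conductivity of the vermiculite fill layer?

k ≈ 0.0694 W/(m·K)

Model the wall as resistances in series:
R_carbon steel = L/(kA) = 0.0046/(53.9×11.4) = 7.486×10^-6 K/W
R_outer film = 1/(h_o·A) = 1/(28.1×11.4) = 0.003122 K/W
Sum of known resistances R_other = 0.003129 K/W
Total R = ΔT/Q = 444/7400 = 0.06 K/W
R_vermiculite fill = R_total − R_other = 0.05687 K/W
k = L/(R·A) = 0.045/(0.05687×11.4)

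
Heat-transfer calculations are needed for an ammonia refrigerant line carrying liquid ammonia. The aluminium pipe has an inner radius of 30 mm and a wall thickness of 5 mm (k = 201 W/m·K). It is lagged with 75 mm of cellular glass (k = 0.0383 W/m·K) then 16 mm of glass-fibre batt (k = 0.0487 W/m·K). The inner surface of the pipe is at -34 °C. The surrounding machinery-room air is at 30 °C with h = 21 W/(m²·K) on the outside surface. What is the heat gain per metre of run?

q′ ≈ 12.2 W/m

Treating each annulus and film as a series resistance:
R_aluminium pipe wall = ln(35/30)/(2π×201×1) = 1.221×10^-4 K/W
R_cellular glass = ln(110/35)/(2π×0.0383×1) = 4.759 K/W
R_glass-fibre batt = ln(126/110)/(2π×0.0487×1) = 0.4438 K/W
R_outer film = 1/(h_o·2πr_oL) = 1/(21×2π×0.126×1) = 0.06015 K/W
R_total = 5.263 K/W
Q = ΔT/R_total = 64/5.263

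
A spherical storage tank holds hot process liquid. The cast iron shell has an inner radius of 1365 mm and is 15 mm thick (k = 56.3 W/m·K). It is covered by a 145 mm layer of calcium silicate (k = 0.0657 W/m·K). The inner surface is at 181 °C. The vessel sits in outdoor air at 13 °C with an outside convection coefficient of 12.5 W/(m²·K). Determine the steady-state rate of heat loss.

Radial (spherical) resistances in series:
R_cast iron shell = (1/1.365 − 1/1.38)/(4π×56.3) = 1.126×10^-5 K/W
R_calcium silicate = (1/1.38 − 1/1.525)/(4π×0.0657) = 0.08345 K/W
R_outer film = 1/(h·4πr_o²) = 1/(12.5×4π×1.525²) = 0.002737 K/W
R_total = 0.0862 K/W
Q = ΔT/R_total = 168/0.0862

Q ≈ 1950 W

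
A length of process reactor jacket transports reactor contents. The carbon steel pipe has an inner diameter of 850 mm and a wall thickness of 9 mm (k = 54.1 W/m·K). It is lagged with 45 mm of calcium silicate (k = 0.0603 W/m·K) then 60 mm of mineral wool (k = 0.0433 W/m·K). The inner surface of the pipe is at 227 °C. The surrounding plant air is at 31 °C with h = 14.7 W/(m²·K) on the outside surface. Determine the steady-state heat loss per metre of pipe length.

Cylindrical conduction, so R = ln(r₂/r₁)/(2πkL) per layer, in series:
R_carbon steel pipe wall = ln(434/425)/(2π×54.1×1) = 6.165×10^-5 K/W
R_calcium silicate = ln(479/434)/(2π×0.0603×1) = 0.2604 K/W
R_mineral wool = ln(539/479)/(2π×0.0433×1) = 0.4338 K/W
R_outer film = 1/(h_o·2πr_oL) = 1/(14.7×2π×0.539×1) = 0.02009 K/W
R_total = 0.7143 K/W
Q = ΔT/R_total = 196/0.7143

q′ ≈ 274 W/m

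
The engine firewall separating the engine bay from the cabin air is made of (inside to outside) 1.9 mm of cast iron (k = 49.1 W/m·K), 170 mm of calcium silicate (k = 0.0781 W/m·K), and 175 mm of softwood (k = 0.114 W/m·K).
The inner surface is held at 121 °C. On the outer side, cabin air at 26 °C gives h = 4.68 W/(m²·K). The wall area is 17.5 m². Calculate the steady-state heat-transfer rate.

Q ≈ 424 W

Thermal resistances in series:
R_cast iron = L/(kA) = 0.0019/(49.1×17.5) = 2.211×10^-6 K/W
R_calcium silicate = L/(kA) = 0.17/(0.0781×17.5) = 0.1244 K/W
R_softwood = L/(kA) = 0.175/(0.114×17.5) = 0.08772 K/W
R_outer film = 1/(h_o·A) = 1/(4.68×17.5) = 0.01221 K/W
R_total = 0.2243 K/W
Q = ΔT / R_total = 95 / 0.2243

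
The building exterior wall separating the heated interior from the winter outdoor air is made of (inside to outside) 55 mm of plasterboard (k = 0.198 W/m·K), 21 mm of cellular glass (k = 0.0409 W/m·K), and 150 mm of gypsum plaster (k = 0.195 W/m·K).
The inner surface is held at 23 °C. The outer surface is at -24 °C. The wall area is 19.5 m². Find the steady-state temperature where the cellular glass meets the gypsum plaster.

T ≈ -0.831 °C

Treating each layer as a thermal resistance in series:
R_plasterboard = L/(kA) = 0.055/(0.198×19.5) = 0.01425 K/W
R_cellular glass = L/(kA) = 0.021/(0.0409×19.5) = 0.02633 K/W
R_gypsum plaster = L/(kA) = 0.15/(0.195×19.5) = 0.03945 K/W
R_total = 0.08002 K/W;  Q = ΔT/R_total = 47/0.08002 = 587.3 W
T_interface = T_inner − Q·ΣR(inner→interface) = 23 − 587×0.04058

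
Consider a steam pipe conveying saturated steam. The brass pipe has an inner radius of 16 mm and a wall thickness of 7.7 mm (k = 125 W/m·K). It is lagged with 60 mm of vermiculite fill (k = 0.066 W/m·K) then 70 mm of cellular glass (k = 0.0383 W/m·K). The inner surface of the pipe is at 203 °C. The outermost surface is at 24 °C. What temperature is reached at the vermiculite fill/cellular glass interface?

Treating each annulus and film as a series resistance:
R_brass pipe wall = ln(23.7/16)/(2π×125×1) = 5.002×10^-4 K/W
R_vermiculite fill = ln(83.7/23.7)/(2π×0.066×1) = 3.043 K/W
R_cellular glass = ln(153.7/83.7)/(2π×0.0383×1) = 2.526 K/W
R_total = 5.569 K/W
Q = ΔT/R_total = 179/5.569
Q = 32.1 W/m
T_interface = T_inner − Q·ΣR(inner→interface) = 203 − 32.1×3.043

T ≈ 105 °C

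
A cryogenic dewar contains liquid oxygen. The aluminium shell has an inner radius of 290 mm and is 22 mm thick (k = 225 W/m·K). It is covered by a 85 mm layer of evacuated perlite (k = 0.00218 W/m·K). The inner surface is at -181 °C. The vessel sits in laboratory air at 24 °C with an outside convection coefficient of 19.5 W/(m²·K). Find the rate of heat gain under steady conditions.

Radial (spherical) resistances in series:
R_aluminium shell = (1/0.29 − 1/0.312)/(4π×225) = 8.6×10^-5 K/W
R_evacuated perlite = (1/0.312 − 1/0.397)/(4π×0.00218) = 25.05 K/W
R_outer film = 1/(h·4πr_o²) = 1/(19.5×4π×0.397²) = 0.02589 K/W
R_total = 25.08 K/W
Q = ΔT/R_total = 205/25.08

Q ≈ 8.18 W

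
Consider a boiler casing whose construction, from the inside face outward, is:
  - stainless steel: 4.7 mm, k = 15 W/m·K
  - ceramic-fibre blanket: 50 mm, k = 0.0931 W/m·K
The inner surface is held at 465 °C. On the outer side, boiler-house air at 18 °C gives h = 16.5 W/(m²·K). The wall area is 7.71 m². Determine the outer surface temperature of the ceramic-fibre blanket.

T ≈ 63.3 °C

Series thermal resistances:
R_stainless steel = L/(kA) = 0.0047/(15×7.71) = 4.064×10^-5 K/W
R_ceramic-fibre blanket = L/(kA) = 0.05/(0.0931×7.71) = 0.06966 K/W
R_outer film = 1/(h_o·A) = 1/(16.5×7.71) = 0.007861 K/W
R_total = 0.07756 K/W;  Q = ΔT/R_total = 447/0.07756 = 5763 W
T_interface = T_inner − Q·ΣR(inner→interface) = 465 − 5760×0.0697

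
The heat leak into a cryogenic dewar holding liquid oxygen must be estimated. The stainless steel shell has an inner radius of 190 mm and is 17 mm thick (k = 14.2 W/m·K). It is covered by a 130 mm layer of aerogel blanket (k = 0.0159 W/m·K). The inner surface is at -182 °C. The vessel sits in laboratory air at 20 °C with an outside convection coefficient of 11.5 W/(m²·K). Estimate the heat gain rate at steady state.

Radial (spherical) resistances in series:
R_stainless steel shell = (1/0.19 − 1/0.207)/(4π×14.2) = 0.002422 K/W
R_aerogel blanket = (1/0.207 − 1/0.337)/(4π×0.0159) = 9.327 K/W
R_outer film = 1/(h·4πr_o²) = 1/(11.5×4π×0.337²) = 0.06093 K/W
R_total = 9.39 K/W
Q = ΔT/R_total = 202/9.39

Q ≈ 21.5 W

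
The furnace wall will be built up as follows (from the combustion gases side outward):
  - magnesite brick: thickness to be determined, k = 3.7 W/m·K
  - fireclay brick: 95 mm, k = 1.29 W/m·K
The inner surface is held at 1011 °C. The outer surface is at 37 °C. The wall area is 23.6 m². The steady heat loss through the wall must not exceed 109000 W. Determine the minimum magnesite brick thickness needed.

Series thermal resistances:
R_fireclay brick = L/(kA) = 0.095/(1.29×23.6) = 0.00312 K/W
Sum of the known resistances R_other = 0.00312 K/W
Required total resistance R_tot = ΔT/Q_allow = 974/109000 = 0.008936 K/W
R_magnesite brick = R_tot − R_other = 0.005815 K/W
L = R·k·A = 0.005815×3.7×23.6

L ≈ 508 mm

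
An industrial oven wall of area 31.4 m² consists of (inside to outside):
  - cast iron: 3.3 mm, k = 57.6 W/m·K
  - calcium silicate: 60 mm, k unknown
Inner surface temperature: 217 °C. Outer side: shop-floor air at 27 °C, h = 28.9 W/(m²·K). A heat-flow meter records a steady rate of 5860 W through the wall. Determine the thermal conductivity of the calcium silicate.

Model the wall as resistances in series:
R_cast iron = L/(kA) = 0.0033/(57.6×31.4) = 1.825×10^-6 K/W
R_outer film = 1/(h_o·A) = 1/(28.9×31.4) = 0.001102 K/W
Sum of known resistances R_other = 0.001104 K/W
Total R = ΔT/Q = 190/5860 = 0.03242 K/W
R_calcium silicate = R_total − R_other = 0.03132 K/W
k = L/(R·A) = 0.06/(0.03132×31.4)

k ≈ 0.061 W/(m·K)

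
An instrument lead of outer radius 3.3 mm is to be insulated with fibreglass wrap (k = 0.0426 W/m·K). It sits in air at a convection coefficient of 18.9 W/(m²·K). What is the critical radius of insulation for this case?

r_cr ≈ 2.25 mm

For a cylinder r_cr = k/h = 0.0426/18.9
r_cr = 2.25 mm; since the bare radius (3.3 mm) is above r_cr, any added insulation will reduce heat loss.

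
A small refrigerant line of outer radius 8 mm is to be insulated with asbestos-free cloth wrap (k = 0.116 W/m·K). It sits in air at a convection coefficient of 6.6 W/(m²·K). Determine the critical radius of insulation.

For a cylinder r_cr = k/h = 0.116/6.6
r_cr = 17.6 mm; since the bare radius (8 mm) is below r_cr, adding a thin layer of insulation will *increase* heat loss.

r_cr ≈ 17.6 mm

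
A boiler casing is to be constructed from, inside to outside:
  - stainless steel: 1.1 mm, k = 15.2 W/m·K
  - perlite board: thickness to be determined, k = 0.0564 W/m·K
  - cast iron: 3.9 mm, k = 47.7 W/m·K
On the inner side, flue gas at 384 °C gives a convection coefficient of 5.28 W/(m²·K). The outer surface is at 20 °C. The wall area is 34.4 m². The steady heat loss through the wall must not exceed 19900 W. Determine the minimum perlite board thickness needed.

Thermal resistances in series:
R_inner film = 1/(h_i·A) = 1/(5.28×34.4) = 0.005506 K/W
R_stainless steel = L/(kA) = 0.0011/(15.2×34.4) = 2.104×10^-6 K/W
R_cast iron = L/(kA) = 0.0039/(47.7×34.4) = 2.377×10^-6 K/W
Sum of the known resistances R_other = 0.00551 K/W
Required total resistance R_tot = ΔT/Q_allow = 364/19900 = 0.01829 K/W
R_perlite board = R_tot − R_other = 0.01278 K/W
L = R·k·A = 0.01278×0.0564×34.4

L ≈ 24.8 mm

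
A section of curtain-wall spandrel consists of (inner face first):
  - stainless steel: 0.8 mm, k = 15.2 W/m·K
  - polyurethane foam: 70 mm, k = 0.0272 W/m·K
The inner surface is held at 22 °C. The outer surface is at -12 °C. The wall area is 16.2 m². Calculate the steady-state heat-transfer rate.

Thermal resistances in series:
R_stainless steel = L/(kA) = 0.0008/(15.2×16.2) = 3.249×10^-6 K/W
R_polyurethane foam = L/(kA) = 0.07/(0.0272×16.2) = 0.1589 K/W
R_total = 0.1589 K/W
Q = ΔT / R_total = 34 / 0.1589

Q ≈ 214 W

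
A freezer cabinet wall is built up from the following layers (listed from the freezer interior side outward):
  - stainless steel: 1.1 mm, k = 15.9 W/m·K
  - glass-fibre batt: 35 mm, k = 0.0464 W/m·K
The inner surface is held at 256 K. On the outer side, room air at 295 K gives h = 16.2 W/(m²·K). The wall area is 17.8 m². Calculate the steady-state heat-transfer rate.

Thermal resistances in series:
R_stainless steel = L/(kA) = 0.0011/(15.9×17.8) = 3.887×10^-6 K/W
R_glass-fibre batt = L/(kA) = 0.035/(0.0464×17.8) = 0.04238 K/W
R_outer film = 1/(h_o·A) = 1/(16.2×17.8) = 0.003468 K/W
R_total = 0.04585 K/W
Q = ΔT / R_total = 39 / 0.04585

Q ≈ 851 W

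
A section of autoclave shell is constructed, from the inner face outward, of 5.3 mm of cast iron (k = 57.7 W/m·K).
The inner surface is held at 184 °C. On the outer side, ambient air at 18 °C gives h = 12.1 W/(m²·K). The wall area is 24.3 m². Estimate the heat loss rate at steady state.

Thermal resistances in series:
R_cast iron = L/(kA) = 0.0053/(57.7×24.3) = 3.78×10^-6 K/W
R_outer film = 1/(h_o·A) = 1/(12.1×24.3) = 0.003401 K/W
R_total = 0.003405 K/W
Q = ΔT / R_total = 166 / 0.003405

Q ≈ 48800 W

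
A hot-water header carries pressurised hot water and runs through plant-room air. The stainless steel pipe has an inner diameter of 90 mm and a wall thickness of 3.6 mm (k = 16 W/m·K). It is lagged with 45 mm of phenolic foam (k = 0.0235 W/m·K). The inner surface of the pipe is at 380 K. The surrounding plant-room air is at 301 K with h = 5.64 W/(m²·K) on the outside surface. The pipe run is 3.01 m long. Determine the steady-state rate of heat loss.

Q ≈ 50.2 W

For a radial system each layer contributes R = ln(r_out/r_in)/(2πkL); films add R = 1/(hA).
R_stainless steel pipe wall = ln(48.6/45)/(2π×16×3.01) = 2.543×10^-4 K/W
R_phenolic foam = ln(93.6/48.6)/(2π×0.0235×3.01) = 1.475 K/W
R_outer film = 1/(h_o·2πr_oL) = 1/(5.64×2π×0.0936×3.01) = 0.1002 K/W
R_total = 1.575 K/W
Q = ΔT/R_total = 79/1.575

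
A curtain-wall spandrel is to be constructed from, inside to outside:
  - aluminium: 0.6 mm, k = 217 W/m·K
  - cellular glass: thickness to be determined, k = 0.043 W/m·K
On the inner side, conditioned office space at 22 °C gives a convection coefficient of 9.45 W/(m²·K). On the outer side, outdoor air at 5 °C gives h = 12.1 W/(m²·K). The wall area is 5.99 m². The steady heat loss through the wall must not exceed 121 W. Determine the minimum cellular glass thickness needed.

Model the wall as resistances in series:
R_inner film = 1/(h_i·A) = 1/(9.45×5.99) = 0.01767 K/W
R_aluminium = L/(kA) = 0.0006/(217×5.99) = 4.616×10^-7 K/W
R_outer film = 1/(h_o·A) = 1/(12.1×5.99) = 0.0138 K/W
Sum of the known resistances R_other = 0.03146 K/W
Required total resistance R_tot = ΔT/Q_allow = 17/121 = 0.1405 K/W
R_cellular glass = R_tot − R_other = 0.109 K/W
L = R·k·A = 0.109×0.043×5.99

L ≈ 28.1 mm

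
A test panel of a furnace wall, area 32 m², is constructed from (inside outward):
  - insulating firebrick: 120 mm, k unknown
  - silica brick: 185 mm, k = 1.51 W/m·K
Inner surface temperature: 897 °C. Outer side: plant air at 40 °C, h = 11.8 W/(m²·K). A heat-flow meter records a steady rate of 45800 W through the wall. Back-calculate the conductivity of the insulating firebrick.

Series thermal resistances:
R_silica brick = L/(kA) = 0.185/(1.51×32) = 0.003829 K/W
R_outer film = 1/(h_o·A) = 1/(11.8×32) = 0.002648 K/W
Sum of known resistances R_other = 0.006477 K/W
Total R = ΔT/Q = 857/45800 = 0.01871 K/W
R_insulating firebrick = R_total − R_other = 0.01223 K/W
k = L/(R·A) = 0.12/(0.01223×32)

k ≈ 0.307 W/(m·K)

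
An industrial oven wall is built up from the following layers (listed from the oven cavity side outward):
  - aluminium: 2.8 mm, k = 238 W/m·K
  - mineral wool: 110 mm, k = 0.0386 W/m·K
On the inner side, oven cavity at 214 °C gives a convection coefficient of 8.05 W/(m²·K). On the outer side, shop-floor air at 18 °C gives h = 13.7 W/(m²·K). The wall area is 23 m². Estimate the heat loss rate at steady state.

Treating each layer as a thermal resistance in series:
R_inner film = 1/(h_i·A) = 1/(8.05×23) = 0.005401 K/W
R_aluminium = L/(kA) = 0.0028/(238×23) = 5.115×10^-7 K/W
R_mineral wool = L/(kA) = 0.11/(0.0386×23) = 0.1239 K/W
R_outer film = 1/(h_o·A) = 1/(13.7×23) = 0.003174 K/W
R_total = 0.1325 K/W
Q = ΔT / R_total = 196 / 0.1325

Q ≈ 1480 W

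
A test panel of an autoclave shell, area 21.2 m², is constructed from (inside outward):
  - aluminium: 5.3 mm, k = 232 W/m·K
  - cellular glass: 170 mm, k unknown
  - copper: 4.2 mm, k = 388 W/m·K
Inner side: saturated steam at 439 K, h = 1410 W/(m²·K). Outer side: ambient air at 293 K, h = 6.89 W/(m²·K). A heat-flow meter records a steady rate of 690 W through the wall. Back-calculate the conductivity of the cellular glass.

k ≈ 0.0392 W/(m·K)

Treating each layer as a thermal resistance in series:
R_inner film = 1/(h_i·A) = 1/(1410×21.2) = 3.345×10^-5 K/W
R_aluminium = L/(kA) = 0.0053/(232×21.2) = 1.078×10^-6 K/W
R_copper = L/(kA) = 0.0042/(388×21.2) = 5.106×10^-7 K/W
R_outer film = 1/(h_o·A) = 1/(6.89×21.2) = 0.006846 K/W
Sum of known resistances R_other = 0.006881 K/W
Total R = ΔT/Q = 146/690 = 0.2116 K/W
R_cellular glass = R_total − R_other = 0.2047 K/W
k = L/(R·A) = 0.17/(0.2047×21.2)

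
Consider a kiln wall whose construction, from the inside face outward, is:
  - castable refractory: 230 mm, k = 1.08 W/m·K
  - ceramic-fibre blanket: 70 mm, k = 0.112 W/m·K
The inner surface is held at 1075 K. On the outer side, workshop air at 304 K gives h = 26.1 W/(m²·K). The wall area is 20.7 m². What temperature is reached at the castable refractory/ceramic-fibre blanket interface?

Model the wall as resistances in series:
R_castable refractory = L/(kA) = 0.23/(1.08×20.7) = 0.01029 K/W
R_ceramic-fibre blanket = L/(kA) = 0.07/(0.112×20.7) = 0.03019 K/W
R_outer film = 1/(h_o·A) = 1/(26.1×20.7) = 0.001851 K/W
R_total = 0.04233 K/W;  Q = ΔT/R_total = 771/0.04233 = 18210 W
T_interface = T_inner − Q·ΣR(inner→interface) = 1075 − 18200×0.01029

T ≈ 888 K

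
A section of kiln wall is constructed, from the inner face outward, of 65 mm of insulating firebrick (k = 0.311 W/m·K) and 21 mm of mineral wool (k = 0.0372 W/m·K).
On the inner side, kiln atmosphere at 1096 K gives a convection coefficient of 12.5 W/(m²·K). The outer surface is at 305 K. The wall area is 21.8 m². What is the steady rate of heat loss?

Q ≈ 20200 W

Treating each layer as a thermal resistance in series:
R_inner film = 1/(h_i·A) = 1/(12.5×21.8) = 0.00367 K/W
R_insulating firebrick = L/(kA) = 0.065/(0.311×21.8) = 0.009587 K/W
R_mineral wool = L/(kA) = 0.021/(0.0372×21.8) = 0.0259 K/W
R_total = 0.03915 K/W
Q = ΔT / R_total = 791 / 0.03915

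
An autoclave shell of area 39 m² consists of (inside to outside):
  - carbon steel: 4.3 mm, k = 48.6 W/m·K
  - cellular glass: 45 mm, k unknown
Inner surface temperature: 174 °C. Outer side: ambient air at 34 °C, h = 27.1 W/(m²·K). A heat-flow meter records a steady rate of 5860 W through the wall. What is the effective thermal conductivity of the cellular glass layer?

Series thermal resistances:
R_carbon steel = L/(kA) = 0.0043/(48.6×39) = 2.269×10^-6 K/W
R_outer film = 1/(h_o·A) = 1/(27.1×39) = 9.462×10^-4 K/W
Sum of known resistances R_other = 9.484×10^-4 K/W
Total R = ΔT/Q = 140/5860 = 0.02389 K/W
R_cellular glass = R_total − R_other = 0.02294 K/W
k = L/(R·A) = 0.045/(0.02294×39)

k ≈ 0.0503 W/(m·K)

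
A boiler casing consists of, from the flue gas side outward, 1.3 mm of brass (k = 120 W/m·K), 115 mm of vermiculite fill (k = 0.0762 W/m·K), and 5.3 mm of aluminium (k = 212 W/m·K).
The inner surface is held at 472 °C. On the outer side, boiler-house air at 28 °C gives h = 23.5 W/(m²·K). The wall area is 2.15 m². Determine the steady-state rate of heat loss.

Q ≈ 615 W

Using the resistance-network approach (series):
R_brass = L/(kA) = 0.0013/(120×2.15) = 5.039×10^-6 K/W
R_vermiculite fill = L/(kA) = 0.115/(0.0762×2.15) = 0.7019 K/W
R_aluminium = L/(kA) = 0.0053/(212×2.15) = 1.163×10^-5 K/W
R_outer film = 1/(h_o·A) = 1/(23.5×2.15) = 0.01979 K/W
R_total = 0.7218 K/W
Q = ΔT / R_total = 444 / 0.7218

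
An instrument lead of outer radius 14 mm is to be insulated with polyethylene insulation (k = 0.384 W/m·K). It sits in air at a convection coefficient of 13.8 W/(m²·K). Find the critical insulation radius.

For a cylinder r_cr = k/h = 0.384/13.8
r_cr = 27.8 mm; since the bare radius (14 mm) is below r_cr, adding a thin layer of insulation will *increase* heat loss.

r_cr ≈ 27.8 mm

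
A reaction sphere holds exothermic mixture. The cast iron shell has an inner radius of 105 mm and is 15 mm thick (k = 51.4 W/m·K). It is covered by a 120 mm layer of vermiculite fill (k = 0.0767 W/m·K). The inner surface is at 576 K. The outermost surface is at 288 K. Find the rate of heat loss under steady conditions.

Spherical conduction: R = (1/r_in − 1/r_out)/(4πk) per layer; series-sum.
R_cast iron shell = (1/0.105 − 1/0.12)/(4π×51.4) = 0.001843 K/W
R_vermiculite fill = (1/0.12 − 1/0.24)/(4π×0.0767) = 4.323 K/W
R_total = 4.325 K/W
Q = ΔT/R_total = 288/4.325

Q ≈ 66.6 W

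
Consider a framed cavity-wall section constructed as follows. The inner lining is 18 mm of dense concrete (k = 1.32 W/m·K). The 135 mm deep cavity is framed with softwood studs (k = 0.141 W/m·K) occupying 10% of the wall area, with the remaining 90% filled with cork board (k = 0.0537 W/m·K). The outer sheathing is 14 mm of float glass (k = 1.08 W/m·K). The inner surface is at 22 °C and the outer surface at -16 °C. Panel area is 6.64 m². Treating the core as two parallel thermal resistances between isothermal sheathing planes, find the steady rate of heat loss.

Sheathing layers in series; stud and cavity paths in parallel between them.
R_inner = 0.018/(1.32×6.64) = 0.002054 K/W
R_stud  = 0.135/(0.141×0.1×6.64) = 1.442 K/W
R_cav   = 0.135/(0.0537×0.9×6.64) = 0.4207 K/W
1/R_core = 1/R_stud + 1/R_cav → R_core = 0.3257 K/W
R_outer = 0.014/(1.08×6.64) = 0.001952 K/W
R_total = 0.3297 K/W
Q = ΔT/R_total = 38/0.3297

Q ≈ 115 W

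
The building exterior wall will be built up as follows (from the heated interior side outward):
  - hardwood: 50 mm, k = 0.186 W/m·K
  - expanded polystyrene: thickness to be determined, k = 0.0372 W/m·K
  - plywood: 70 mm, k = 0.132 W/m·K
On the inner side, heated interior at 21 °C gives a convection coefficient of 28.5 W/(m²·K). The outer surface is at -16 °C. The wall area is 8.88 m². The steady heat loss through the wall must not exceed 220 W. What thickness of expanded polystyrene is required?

Thermal resistances in series:
R_inner film = 1/(h_i·A) = 1/(28.5×8.88) = 0.003951 K/W
R_hardwood = L/(kA) = 0.05/(0.186×8.88) = 0.03027 K/W
R_plywood = L/(kA) = 0.07/(0.132×8.88) = 0.05972 K/W
Sum of the known resistances R_other = 0.09394 K/W
Required total resistance R_tot = ΔT/Q_allow = 37/220 = 0.1682 K/W
R_expanded polystyrene = R_tot − R_other = 0.07424 K/W
L = R·k·A = 0.07424×0.0372×8.88

L ≈ 24.5 mm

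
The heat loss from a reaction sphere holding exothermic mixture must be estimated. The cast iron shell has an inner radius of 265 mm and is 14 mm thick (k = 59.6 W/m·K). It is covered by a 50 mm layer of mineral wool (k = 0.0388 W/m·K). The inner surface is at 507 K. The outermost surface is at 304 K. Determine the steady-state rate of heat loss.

Q ≈ 182 W

Radial (spherical) resistances in series:
R_cast iron shell = (1/0.265 − 1/0.279)/(4π×59.6) = 2.528×10^-4 K/W
R_mineral wool = (1/0.279 − 1/0.329)/(4π×0.0388) = 1.117 K/W
R_total = 1.117 K/W
Q = ΔT/R_total = 203/1.117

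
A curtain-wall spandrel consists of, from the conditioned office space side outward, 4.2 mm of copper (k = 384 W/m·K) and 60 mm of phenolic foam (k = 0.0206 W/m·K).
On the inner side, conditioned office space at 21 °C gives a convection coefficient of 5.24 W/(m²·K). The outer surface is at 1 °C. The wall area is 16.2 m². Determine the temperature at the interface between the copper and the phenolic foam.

T ≈ 19.8 °C

Using the resistance-network approach (series):
R_inner film = 1/(h_i·A) = 1/(5.24×16.2) = 0.01178 K/W
R_copper = L/(kA) = 0.0042/(384×16.2) = 6.752×10^-7 K/W
R_phenolic foam = L/(kA) = 0.06/(0.0206×16.2) = 0.1798 K/W
R_total = 0.1916 K/W;  Q = ΔT/R_total = 20/0.1916 = 104.4 W
T_interface = T_inner − Q·ΣR(inner→interface) = 21 − 104×0.01178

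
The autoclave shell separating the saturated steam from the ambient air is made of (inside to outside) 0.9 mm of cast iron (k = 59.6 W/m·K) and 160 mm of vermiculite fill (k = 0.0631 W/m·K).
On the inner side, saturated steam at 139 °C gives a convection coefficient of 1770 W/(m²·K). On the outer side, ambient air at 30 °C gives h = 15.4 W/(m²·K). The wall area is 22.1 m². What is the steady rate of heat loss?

Q ≈ 926 W

Using the resistance-network approach (series):
R_inner film = 1/(h_i·A) = 1/(1770×22.1) = 2.556×10^-5 K/W
R_cast iron = L/(kA) = 0.0009/(59.6×22.1) = 6.833×10^-7 K/W
R_vermiculite fill = L/(kA) = 0.16/(0.0631×22.1) = 0.1147 K/W
R_outer film = 1/(h_o·A) = 1/(15.4×22.1) = 0.002938 K/W
R_total = 0.1177 K/W
Q = ΔT / R_total = 109 / 0.1177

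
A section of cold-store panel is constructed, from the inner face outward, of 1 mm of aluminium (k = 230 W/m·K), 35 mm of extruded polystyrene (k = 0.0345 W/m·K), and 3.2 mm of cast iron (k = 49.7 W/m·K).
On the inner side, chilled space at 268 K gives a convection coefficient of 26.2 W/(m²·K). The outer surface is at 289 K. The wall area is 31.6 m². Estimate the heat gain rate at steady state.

Q ≈ 630 W

Model the wall as resistances in series:
R_inner film = 1/(h_i·A) = 1/(26.2×31.6) = 0.001208 K/W
R_aluminium = L/(kA) = 0.001/(230×31.6) = 1.376×10^-7 K/W
R_extruded polystyrene = L/(kA) = 0.035/(0.0345×31.6) = 0.0321 K/W
R_cast iron = L/(kA) = 0.0032/(49.7×31.6) = 2.038×10^-6 K/W
R_total = 0.03331 K/W
Q = ΔT / R_total = 21 / 0.03331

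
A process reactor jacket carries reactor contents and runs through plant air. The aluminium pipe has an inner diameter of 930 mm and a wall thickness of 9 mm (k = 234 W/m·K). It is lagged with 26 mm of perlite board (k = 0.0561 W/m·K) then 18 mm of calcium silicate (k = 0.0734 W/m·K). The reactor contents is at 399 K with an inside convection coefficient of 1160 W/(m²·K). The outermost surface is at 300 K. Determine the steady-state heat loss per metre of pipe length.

q′ ≈ 433 W/m

Treating each annulus and film as a series resistance:
R_inner film = 1/(h_i·2πr₁L) = 1/(1160×2π×0.465×1) = 2.951×10^-4 K/W
R_aluminium pipe wall = ln(474/465)/(2π×234×1) = 1.304×10^-5 K/W
R_perlite board = ln(500/474)/(2π×0.0561×1) = 0.1515 K/W
R_calcium silicate = ln(518/500)/(2π×0.0734×1) = 0.07669 K/W
R_total = 0.2285 K/W
Q = ΔT/R_total = 99/0.2285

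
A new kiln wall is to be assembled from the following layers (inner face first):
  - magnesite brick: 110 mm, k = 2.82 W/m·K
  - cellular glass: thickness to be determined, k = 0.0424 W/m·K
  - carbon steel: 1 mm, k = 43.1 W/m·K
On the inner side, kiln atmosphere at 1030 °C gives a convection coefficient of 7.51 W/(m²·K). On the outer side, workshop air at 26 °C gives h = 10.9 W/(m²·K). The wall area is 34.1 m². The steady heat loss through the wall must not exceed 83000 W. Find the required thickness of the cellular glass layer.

Treating each layer as a thermal resistance in series:
R_inner film = 1/(h_i·A) = 1/(7.51×34.1) = 0.003905 K/W
R_magnesite brick = L/(kA) = 0.11/(2.82×34.1) = 0.001144 K/W
R_carbon steel = L/(kA) = 0.001/(43.1×34.1) = 6.804×10^-7 K/W
R_outer film = 1/(h_o·A) = 1/(10.9×34.1) = 0.00269 K/W
Sum of the known resistances R_other = 0.00774 K/W
Required total resistance R_tot = ΔT/Q_allow = 1004/83000 = 0.0121 K/W
R_cellular glass = R_tot − R_other = 0.004357 K/W
L = R·k·A = 0.004357×0.0424×34.1

L ≈ 6.3 mm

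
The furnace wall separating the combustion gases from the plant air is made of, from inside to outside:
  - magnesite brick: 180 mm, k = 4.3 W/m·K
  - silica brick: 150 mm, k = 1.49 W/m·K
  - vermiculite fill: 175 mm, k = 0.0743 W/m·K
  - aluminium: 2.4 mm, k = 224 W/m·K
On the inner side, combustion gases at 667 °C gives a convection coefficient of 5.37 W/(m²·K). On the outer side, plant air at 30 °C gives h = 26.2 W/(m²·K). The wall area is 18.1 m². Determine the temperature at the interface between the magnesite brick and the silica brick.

Treating each layer as a thermal resistance in series:
R_inner film = 1/(h_i·A) = 1/(5.37×18.1) = 0.01029 K/W
R_magnesite brick = L/(kA) = 0.18/(4.3×18.1) = 0.002313 K/W
R_silica brick = L/(kA) = 0.15/(1.49×18.1) = 0.005562 K/W
R_vermiculite fill = L/(kA) = 0.175/(0.0743×18.1) = 0.1301 K/W
R_aluminium = L/(kA) = 0.0024/(224×18.1) = 5.919×10^-7 K/W
R_outer film = 1/(h_o·A) = 1/(26.2×18.1) = 0.002109 K/W
R_total = 0.1504 K/W;  Q = ΔT/R_total = 637/0.1504 = 4235 W
T_interface = T_inner − Q·ΣR(inner→interface) = 667 − 4240×0.0126

T ≈ 614 °C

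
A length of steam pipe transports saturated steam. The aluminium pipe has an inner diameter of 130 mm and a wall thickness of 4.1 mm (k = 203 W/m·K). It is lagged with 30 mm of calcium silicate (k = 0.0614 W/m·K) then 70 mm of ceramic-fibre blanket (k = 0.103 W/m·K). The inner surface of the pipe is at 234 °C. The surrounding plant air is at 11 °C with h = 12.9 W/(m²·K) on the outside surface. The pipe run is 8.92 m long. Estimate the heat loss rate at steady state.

Q ≈ 1080 W

Cylindrical conduction, so R = ln(r₂/r₁)/(2πkL) per layer, in series:
R_aluminium pipe wall = ln(69.1/65)/(2π×203×8.92) = 5.376×10^-6 K/W
R_calcium silicate = ln(99.1/69.1)/(2π×0.0614×8.92) = 0.1048 K/W
R_ceramic-fibre blanket = ln(169.1/99.1)/(2π×0.103×8.92) = 0.09257 K/W
R_outer film = 1/(h_o·2πr_oL) = 1/(12.9×2π×0.1691×8.92) = 0.008179 K/W
R_total = 0.2055 K/W
Q = ΔT/R_total = 223/0.2055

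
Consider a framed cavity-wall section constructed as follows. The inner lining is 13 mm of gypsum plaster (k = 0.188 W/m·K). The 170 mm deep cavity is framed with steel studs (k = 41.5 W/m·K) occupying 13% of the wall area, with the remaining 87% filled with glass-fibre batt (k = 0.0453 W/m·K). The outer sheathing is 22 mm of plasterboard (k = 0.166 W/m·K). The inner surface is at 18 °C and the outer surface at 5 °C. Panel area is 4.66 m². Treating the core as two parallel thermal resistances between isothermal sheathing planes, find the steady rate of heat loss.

Sheathing layers in series; stud and cavity paths in parallel between them.
R_inner = 0.013/(0.188×4.66) = 0.01484 K/W
R_stud  = 0.17/(41.5×0.13×4.66) = 0.006762 K/W
R_cav   = 0.17/(0.0453×0.87×4.66) = 0.9256 K/W
1/R_core = 1/R_stud + 1/R_cav → R_core = 0.006713 K/W
R_outer = 0.022/(0.166×4.66) = 0.02844 K/W
R_total = 0.04999 K/W
Q = ΔT/R_total = 13/0.04999

Q ≈ 260 W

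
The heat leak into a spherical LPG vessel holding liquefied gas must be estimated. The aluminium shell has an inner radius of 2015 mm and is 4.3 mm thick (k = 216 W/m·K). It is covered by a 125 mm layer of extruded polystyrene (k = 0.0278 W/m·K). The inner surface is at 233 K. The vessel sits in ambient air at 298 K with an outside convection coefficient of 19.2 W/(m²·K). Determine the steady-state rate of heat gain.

Q ≈ 778 W

For a spherical shell R = (1/r₁ − 1/r₂)/(4πk); film R = 1/(h·4πr²). In series:
R_aluminium shell = (1/2.015 − 1/2.0193)/(4π×216) = 3.893×10^-7 K/W
R_extruded polystyrene = (1/2.0193 − 1/2.1443)/(4π×0.0278) = 0.08264 K/W
R_outer film = 1/(h·4πr_o²) = 1/(19.2×4π×2.1443²) = 9.014×10^-4 K/W
R_total = 0.08354 K/W
Q = ΔT/R_total = 65/0.08354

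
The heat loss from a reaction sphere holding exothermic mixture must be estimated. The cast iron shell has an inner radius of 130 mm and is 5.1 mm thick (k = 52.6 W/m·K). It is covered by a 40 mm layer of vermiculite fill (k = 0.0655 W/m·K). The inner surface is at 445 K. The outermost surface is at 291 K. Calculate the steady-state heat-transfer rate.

Spherical conduction: R = (1/r_in − 1/r_out)/(4πk) per layer; series-sum.
R_cast iron shell = (1/0.13 − 1/0.1351)/(4π×52.6) = 4.393×10^-4 K/W
R_vermiculite fill = (1/0.1351 − 1/0.1751)/(4π×0.0655) = 2.054 K/W
R_total = 2.055 K/W
Q = ΔT/R_total = 154/2.055

Q ≈ 74.9 W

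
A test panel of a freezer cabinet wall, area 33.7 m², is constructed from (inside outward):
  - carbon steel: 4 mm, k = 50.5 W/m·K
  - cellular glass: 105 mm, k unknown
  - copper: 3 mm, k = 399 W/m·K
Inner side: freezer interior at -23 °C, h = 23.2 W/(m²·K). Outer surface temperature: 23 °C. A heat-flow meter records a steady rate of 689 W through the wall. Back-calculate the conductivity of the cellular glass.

Series thermal resistances:
R_inner film = 1/(h_i·A) = 1/(23.2×33.7) = 0.001279 K/W
R_carbon steel = L/(kA) = 0.004/(50.5×33.7) = 2.35×10^-6 K/W
R_copper = L/(kA) = 0.003/(399×33.7) = 2.231×10^-7 K/W
Sum of known resistances R_other = 0.001282 K/W
Total R = ΔT/Q = 46/689 = 0.06676 K/W
R_cellular glass = R_total − R_other = 0.06548 K/W
k = L/(R·A) = 0.105/(0.06548×33.7)

k ≈ 0.0476 W/(m·K)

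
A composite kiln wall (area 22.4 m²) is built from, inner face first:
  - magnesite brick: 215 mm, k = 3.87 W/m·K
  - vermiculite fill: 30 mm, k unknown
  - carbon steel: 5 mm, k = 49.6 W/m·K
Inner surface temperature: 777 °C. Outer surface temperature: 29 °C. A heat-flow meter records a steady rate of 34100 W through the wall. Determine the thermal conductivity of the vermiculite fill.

k ≈ 0.0689 W/(m·K)

Using the resistance-network approach (series):
R_magnesite brick = L/(kA) = 0.215/(3.87×22.4) = 0.00248 K/W
R_carbon steel = L/(kA) = 0.005/(49.6×22.4) = 4.5×10^-6 K/W
Sum of known resistances R_other = 0.002485 K/W
Total R = ΔT/Q = 748/34100 = 0.02194 K/W
R_vermiculite fill = R_total − R_other = 0.01945 K/W
k = L/(R·A) = 0.03/(0.01945×22.4)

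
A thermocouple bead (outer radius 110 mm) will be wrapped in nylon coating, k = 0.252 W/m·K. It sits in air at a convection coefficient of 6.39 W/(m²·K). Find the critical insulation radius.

For a sphere r_cr = 2k/h = 2×0.252/6.39
r_cr = 78.9 mm; since the bare radius (110 mm) is above r_cr, any added insulation will reduce heat loss.

r_cr ≈ 78.9 mm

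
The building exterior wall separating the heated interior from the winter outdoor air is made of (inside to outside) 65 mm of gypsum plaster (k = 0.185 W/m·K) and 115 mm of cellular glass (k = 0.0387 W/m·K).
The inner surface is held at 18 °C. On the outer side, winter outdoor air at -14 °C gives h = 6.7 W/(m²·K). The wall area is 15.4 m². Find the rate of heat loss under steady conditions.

Treating each layer as a thermal resistance in series:
R_gypsum plaster = L/(kA) = 0.065/(0.185×15.4) = 0.02282 K/W
R_cellular glass = L/(kA) = 0.115/(0.0387×15.4) = 0.193 K/W
R_outer film = 1/(h_o·A) = 1/(6.7×15.4) = 0.009692 K/W
R_total = 0.2255 K/W
Q = ΔT / R_total = 32 / 0.2255

Q ≈ 142 W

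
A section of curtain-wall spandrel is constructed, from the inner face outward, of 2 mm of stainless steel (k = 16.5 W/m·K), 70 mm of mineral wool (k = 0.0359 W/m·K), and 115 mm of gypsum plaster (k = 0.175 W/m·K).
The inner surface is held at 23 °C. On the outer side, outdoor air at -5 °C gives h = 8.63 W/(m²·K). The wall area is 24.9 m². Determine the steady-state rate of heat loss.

Q ≈ 256 W

Using the resistance-network approach (series):
R_stainless steel = L/(kA) = 0.002/(16.5×24.9) = 4.868×10^-6 K/W
R_mineral wool = L/(kA) = 0.07/(0.0359×24.9) = 0.07831 K/W
R_gypsum plaster = L/(kA) = 0.115/(0.175×24.9) = 0.02639 K/W
R_outer film = 1/(h_o·A) = 1/(8.63×24.9) = 0.004654 K/W
R_total = 0.1094 K/W
Q = ΔT / R_total = 28 / 0.1094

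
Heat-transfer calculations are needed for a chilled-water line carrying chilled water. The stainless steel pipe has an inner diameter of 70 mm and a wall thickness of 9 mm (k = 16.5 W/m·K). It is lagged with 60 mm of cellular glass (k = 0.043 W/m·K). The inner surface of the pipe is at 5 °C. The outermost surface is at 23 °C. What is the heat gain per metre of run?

Radial resistances (cylindrical: R_cond = ln(r_o/r_i)/(2πkL), R_conv = 1/(h·2πrL)):
R_stainless steel pipe wall = ln(44/35)/(2π×16.5×1) = 0.002207 K/W
R_cellular glass = ln(104/44)/(2π×0.043×1) = 3.184 K/W
R_total = 3.186 K/W
Q = ΔT/R_total = 18/3.186

q′ ≈ 5.65 W/m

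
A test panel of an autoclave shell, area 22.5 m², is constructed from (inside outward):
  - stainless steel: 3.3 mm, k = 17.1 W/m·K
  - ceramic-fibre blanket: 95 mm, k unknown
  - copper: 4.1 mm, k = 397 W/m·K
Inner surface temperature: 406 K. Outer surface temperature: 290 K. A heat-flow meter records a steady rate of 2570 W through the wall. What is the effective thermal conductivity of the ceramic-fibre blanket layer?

k ≈ 0.0936 W/(m·K)

Thermal resistances in series:
R_stainless steel = L/(kA) = 0.0033/(17.1×22.5) = 8.577×10^-6 K/W
R_copper = L/(kA) = 0.0041/(397×22.5) = 4.59×10^-7 K/W
Sum of known resistances R_other = 9.036×10^-6 K/W
Total R = ΔT/Q = 116/2570 = 0.04514 K/W
R_ceramic-fibre blanket = R_total − R_other = 0.04513 K/W
k = L/(R·A) = 0.095/(0.04513×22.5)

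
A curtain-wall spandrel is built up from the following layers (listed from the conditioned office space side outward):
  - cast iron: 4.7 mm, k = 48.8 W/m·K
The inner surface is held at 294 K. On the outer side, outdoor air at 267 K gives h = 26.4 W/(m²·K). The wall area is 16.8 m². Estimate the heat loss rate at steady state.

Model the wall as resistances in series:
R_cast iron = L/(kA) = 0.0047/(48.8×16.8) = 5.733×10^-6 K/W
R_outer film = 1/(h_o·A) = 1/(26.4×16.8) = 0.002255 K/W
R_total = 0.00226 K/W
Q = ΔT / R_total = 27 / 0.00226

Q ≈ 11900 W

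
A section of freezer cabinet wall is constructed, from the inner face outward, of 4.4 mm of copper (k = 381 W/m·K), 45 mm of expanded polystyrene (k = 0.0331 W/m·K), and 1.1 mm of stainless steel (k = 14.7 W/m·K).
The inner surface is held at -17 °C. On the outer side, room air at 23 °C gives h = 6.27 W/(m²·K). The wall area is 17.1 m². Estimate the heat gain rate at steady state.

Treating each layer as a thermal resistance in series:
R_copper = L/(kA) = 0.0044/(381×17.1) = 6.754×10^-7 K/W
R_expanded polystyrene = L/(kA) = 0.045/(0.0331×17.1) = 0.0795 K/W
R_stainless steel = L/(kA) = 0.0011/(14.7×17.1) = 4.376×10^-6 K/W
R_outer film = 1/(h_o·A) = 1/(6.27×17.1) = 0.009327 K/W
R_total = 0.08884 K/W
Q = ΔT / R_total = 40 / 0.08884

Q ≈ 450 W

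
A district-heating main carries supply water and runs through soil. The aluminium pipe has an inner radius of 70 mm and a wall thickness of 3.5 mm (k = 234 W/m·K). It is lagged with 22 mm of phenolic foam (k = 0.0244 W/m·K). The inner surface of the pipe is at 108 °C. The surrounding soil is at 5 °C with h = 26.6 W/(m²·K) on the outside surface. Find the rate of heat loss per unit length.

Per-layer cylindrical resistances, series-summed:
R_aluminium pipe wall = ln(73.5/70)/(2π×234×1) = 3.318×10^-5 K/W
R_phenolic foam = ln(95.5/73.5)/(2π×0.0244×1) = 1.708 K/W
R_outer film = 1/(h_o·2πr_oL) = 1/(26.6×2π×0.0955×1) = 0.06265 K/W
R_total = 1.771 K/W
Q = ΔT/R_total = 103/1.771

q′ ≈ 58.2 W/m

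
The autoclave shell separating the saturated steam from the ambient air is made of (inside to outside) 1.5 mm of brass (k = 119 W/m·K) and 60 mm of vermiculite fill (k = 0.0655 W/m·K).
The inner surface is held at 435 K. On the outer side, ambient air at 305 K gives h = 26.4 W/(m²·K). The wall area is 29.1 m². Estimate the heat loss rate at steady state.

Series thermal resistances:
R_brass = L/(kA) = 0.0015/(119×29.1) = 4.332×10^-7 K/W
R_vermiculite fill = L/(kA) = 0.06/(0.0655×29.1) = 0.03148 K/W
R_outer film = 1/(h_o·A) = 1/(26.4×29.1) = 0.001302 K/W
R_total = 0.03278 K/W
Q = ΔT / R_total = 130 / 0.03278

Q ≈ 3970 W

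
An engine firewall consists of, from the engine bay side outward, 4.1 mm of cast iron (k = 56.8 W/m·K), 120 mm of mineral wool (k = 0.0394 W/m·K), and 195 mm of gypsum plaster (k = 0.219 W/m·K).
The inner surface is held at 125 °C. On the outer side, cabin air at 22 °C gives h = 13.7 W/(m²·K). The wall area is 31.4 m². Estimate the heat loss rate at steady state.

Q ≈ 807 W

Using the resistance-network approach (series):
R_cast iron = L/(kA) = 0.0041/(56.8×31.4) = 2.299×10^-6 K/W
R_mineral wool = L/(kA) = 0.12/(0.0394×31.4) = 0.097 K/W
R_gypsum plaster = L/(kA) = 0.195/(0.219×31.4) = 0.02836 K/W
R_outer film = 1/(h_o·A) = 1/(13.7×31.4) = 0.002325 K/W
R_total = 0.1277 K/W
Q = ΔT / R_total = 103 / 0.1277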